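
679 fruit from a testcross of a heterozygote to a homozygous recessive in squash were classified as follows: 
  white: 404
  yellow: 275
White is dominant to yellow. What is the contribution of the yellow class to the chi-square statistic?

A testcross of a heterozygote (Aa × aa) gives a 1:1 phenotypic ratio.
The 1:1 ratio has 2 parts, so with N = 679 the expected counts are:
  white: 679 × 1/2 = 339.5
  yellow: 679 × 1/2 = 339.5
Contribution of yellow: (275 − 339.5)² / 339.5 = 12.2541

12.254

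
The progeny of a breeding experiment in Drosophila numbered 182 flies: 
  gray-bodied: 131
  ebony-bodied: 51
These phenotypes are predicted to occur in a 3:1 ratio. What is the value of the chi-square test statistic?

Expected counts for N = 182 under a 3:1 ratio (total parts = 4):
  gray-bodied: 182 × 3/4 = 136.5
  ebony-bodied: 182 × 1/4 = 45.5
χ² = Σ (O − E)² / E
  gray-bodied: (131 − 136.5)² / 136.5 = 0.2216
  ebony-bodied: (51 − 45.5)² / 45.5 = 0.6648
χ² = 0.2216 + 0.6648 = 0.8864 ≈ 0.886

0.886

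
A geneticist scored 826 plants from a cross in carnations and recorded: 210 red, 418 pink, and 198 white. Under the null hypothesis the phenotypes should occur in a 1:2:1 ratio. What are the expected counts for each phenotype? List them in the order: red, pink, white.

Under the 1:2:1 hypothesis (Σ ratio = 4, N = 826):
  red: 826 × 1/4 = 206.5
  pink: 826 × 2/4 = 413
  white: 826 × 1/4 = 206.5

206.5, 413, 206.5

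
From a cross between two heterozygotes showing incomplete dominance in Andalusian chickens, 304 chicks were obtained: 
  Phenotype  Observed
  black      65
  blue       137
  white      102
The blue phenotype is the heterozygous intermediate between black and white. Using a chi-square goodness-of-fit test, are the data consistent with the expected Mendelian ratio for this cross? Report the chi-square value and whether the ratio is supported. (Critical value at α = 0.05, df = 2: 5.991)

With incomplete dominance, a heterozygote × heterozygote cross gives a 1:2:1 phenotypic ratio.
Expected counts for N = 304 under a 1:2:1 ratio (total parts = 4):
  black: 304 × 1/4 = 76
  blue: 304 × 2/4 = 152
  white: 304 × 1/4 = 76
χ² = Σ (O − E)² / E
  black: (65 − 76)² / 76 = 1.5921
  blue: (137 − 152)² / 152 = 1.4803
  white: (102 − 76)² / 76 = 8.8947
χ² = 1.5921 + 1.4803 + 8.8947 = 11.9671 ≈ 11.967
Degrees of freedom = 3 − 1 = 2; critical value at α = 0.05 is 5.991.
Since 11.967 > 5.991, we reject the null hypothesis — the data do not fit the 1:2:1 ratio.

11.967; not consistent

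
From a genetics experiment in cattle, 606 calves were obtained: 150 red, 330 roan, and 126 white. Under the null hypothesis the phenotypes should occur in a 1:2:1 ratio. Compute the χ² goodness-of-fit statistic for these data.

Total ratio parts = 4. Expected numbers out of 606:
  red: 606 × 1/4 = 151.5
  roan: 606 × 2/4 = 303
  white: 606 × 1/4 = 151.5
χ² = Σ (O − E)² / E
  red: (150 − 151.5)² / 151.5 = 0.0149
  roan: (330 − 303)² / 303 = 2.4059
  white: (126 − 151.5)² / 151.5 = 4.2921
χ² = 0.0149 + 2.4059 + 4.2921 = 6.7129 ≈ 6.713

6.713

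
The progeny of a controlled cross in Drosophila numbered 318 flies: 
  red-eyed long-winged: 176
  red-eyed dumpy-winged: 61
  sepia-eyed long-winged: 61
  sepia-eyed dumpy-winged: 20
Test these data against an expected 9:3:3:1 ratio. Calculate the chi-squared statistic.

0.110

The 9:3:3:1 ratio has 16 parts, so with N = 318 the expected counts are:
  red-eyed long-winged: 318 × 9/16 = 178.875
  red-eyed dumpy-winged: 318 × 3/16 = 59.625
  sepia-eyed long-winged: 318 × 3/16 = 59.625
  sepia-eyed dumpy-winged: 318 × 1/16 = 19.875
χ² = Σ (O − E)² / E
  red-eyed long-winged: (176 − 178.875)² / 178.875 = 0.0462
  red-eyed dumpy-winged: (61 − 59.625)² / 59.625 = 0.0317
  sepia-eyed long-winged: (61 − 59.625)² / 59.625 = 0.0317
  sepia-eyed dumpy-winged: (20 − 19.875)² / 19.875 = 0.0008
χ² = 0.0462 + 0.0317 + 0.0317 + 0.0008 = 0.1104 ≈ 0.110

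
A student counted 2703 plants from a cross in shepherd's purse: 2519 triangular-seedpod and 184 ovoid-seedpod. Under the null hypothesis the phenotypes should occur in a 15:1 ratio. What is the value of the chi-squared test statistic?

1.433

Expected counts for N = 2703 under a 15:1 ratio (total parts = 16):
  triangular-seedpod: 2703 × 15/16 = 2534.0625
  ovoid-seedpod: 2703 × 1/16 = 168.9375
χ² = Σ (O − E)² / E
  triangular-seedpod: (2519 − 2534.0625)² / 2534.0625 = 0.0895
  ovoid-seedpod: (184 − 168.9375)² / 168.9375 = 1.3430
χ² = 0.0895 + 1.3430 = 1.4325 ≈ 1.433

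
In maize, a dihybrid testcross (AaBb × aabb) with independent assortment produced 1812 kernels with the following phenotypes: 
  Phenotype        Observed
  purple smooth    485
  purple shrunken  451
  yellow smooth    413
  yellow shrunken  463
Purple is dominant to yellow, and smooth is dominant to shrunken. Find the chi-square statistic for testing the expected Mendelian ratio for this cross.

6.022

A dihybrid testcross with independent assortment gives a 1:1:1:1 ratio.
Expected counts for N = 1812 under a 1:1:1:1 ratio (total parts = 4):
  purple smooth: 1812 × 1/4 = 453
  purple shrunken: 1812 × 1/4 = 453
  yellow smooth: 1812 × 1/4 = 453
  yellow shrunken: 1812 × 1/4 = 453
χ² = Σ (O − E)² / E
  purple smooth: (485 − 453)² / 453 = 2.2605
  purple shrunken: (451 − 453)² / 453 = 0.0088
  yellow smooth: (413 − 453)² / 453 = 3.5320
  yellow shrunken: (463 − 453)² / 453 = 0.2208
χ² = 2.2605 + 0.0088 + 3.5320 + 0.2208 = 6.0221 ≈ 6.022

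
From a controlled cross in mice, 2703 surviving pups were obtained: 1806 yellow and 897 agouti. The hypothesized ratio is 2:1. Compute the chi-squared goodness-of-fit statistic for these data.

0.027

The 2:1 ratio has 3 parts, so with N = 2703 the expected counts are:
  yellow: 2703 × 2/3 = 1802
  agouti: 2703 × 1/3 = 901
χ² = Σ (O − E)² / E
  yellow: (1806 − 1802)² / 1802 = 0.0089
  agouti: (897 − 901)² / 901 = 0.0178
χ² = 0.0089 + 0.0178 = 0.0267 ≈ 0.027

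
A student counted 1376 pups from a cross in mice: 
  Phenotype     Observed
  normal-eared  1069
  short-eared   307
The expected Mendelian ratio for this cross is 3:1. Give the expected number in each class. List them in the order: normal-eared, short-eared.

1032, 344

Total ratio parts = 4. Expected numbers out of 1376:
  normal-eared: 1376 × 3/4 = 1032
  short-eared: 1376 × 1/4 = 344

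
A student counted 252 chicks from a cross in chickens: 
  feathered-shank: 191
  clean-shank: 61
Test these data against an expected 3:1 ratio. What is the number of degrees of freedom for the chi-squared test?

A goodness-of-fit test with 2 phenotype classes has df = 2 − 1 = 1.

1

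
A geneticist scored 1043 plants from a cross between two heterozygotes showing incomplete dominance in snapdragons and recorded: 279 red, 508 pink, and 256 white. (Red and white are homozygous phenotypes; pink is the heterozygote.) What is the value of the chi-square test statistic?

With incomplete dominance, a heterozygote × heterozygote cross gives a 1:2:1 phenotypic ratio.
Expected counts for N = 1043 under a 1:2:1 ratio (total parts = 4):
  red: 1043 × 1/4 = 260.75
  pink: 1043 × 2/4 = 521.5
  white: 1043 × 1/4 = 260.75
χ² = Σ (O − E)² / E
  red: (279 − 260.75)² / 260.75 = 1.2773
  pink: (508 − 521.5)² / 521.5 = 0.3495
  white: (256 − 260.75)² / 260.75 = 0.0865
χ² = 1.2773 + 0.3495 + 0.0865 = 1.7133 ≈ 1.713

1.713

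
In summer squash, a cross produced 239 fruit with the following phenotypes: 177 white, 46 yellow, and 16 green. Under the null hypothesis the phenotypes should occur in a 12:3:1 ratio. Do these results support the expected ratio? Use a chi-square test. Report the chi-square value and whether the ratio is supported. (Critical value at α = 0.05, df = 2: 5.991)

Expected counts for N = 239 under a 12:3:1 ratio (total parts = 16):
  white: 239 × 12/16 = 179.25
  yellow: 239 × 3/16 = 44.8125
  green: 239 × 1/16 = 14.9375
χ² = Σ (O − E)² / E
  white: (177 − 179.25)² / 179.25 = 0.0282
  yellow: (46 − 44.8125)² / 44.8125 = 0.0315
  green: (16 − 14.9375)² / 14.9375 = 0.0756
χ² = 0.0282 + 0.0315 + 0.0756 = 0.1353 ≈ 0.135
Degrees of freedom = 3 − 1 = 2; critical value at α = 0.05 is 5.991.
Since 0.135 < 5.991, we fail to reject the null hypothesis — the data are consistent with the 12:3:1 ratio.

0.135; consistent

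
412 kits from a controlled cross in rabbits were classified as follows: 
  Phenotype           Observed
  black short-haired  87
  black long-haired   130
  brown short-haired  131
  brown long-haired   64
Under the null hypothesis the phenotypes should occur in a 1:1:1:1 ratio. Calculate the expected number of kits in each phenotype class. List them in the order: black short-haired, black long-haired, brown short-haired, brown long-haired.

The 1:1:1:1 ratio has 4 parts, so with N = 412 the expected counts are:
  black short-haired: 412 × 1/4 = 103
  black long-haired: 412 × 1/4 = 103
  brown short-haired: 412 × 1/4 = 103
  brown long-haired: 412 × 1/4 = 103

103, 103, 103, 103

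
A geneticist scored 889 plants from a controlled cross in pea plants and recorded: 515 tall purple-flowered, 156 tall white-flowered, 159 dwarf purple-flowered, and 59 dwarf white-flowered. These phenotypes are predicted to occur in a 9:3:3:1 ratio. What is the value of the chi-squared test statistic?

Expected counts for N = 889 under a 9:3:3:1 ratio (total parts = 16):
  tall purple-flowered: 889 × 9/16 = 500.0625
  tall white-flowered: 889 × 3/16 = 166.6875
  dwarf purple-flowered: 889 × 3/16 = 166.6875
  dwarf white-flowered: 889 × 1/16 = 55.5625
χ² = Σ (O − E)² / E
  tall purple-flowered: (515 − 500.0625)² / 500.0625 = 0.4462
  tall white-flowered: (156 − 166.6875)² / 166.6875 = 0.6853
  dwarf purple-flowered: (159 − 166.6875)² / 166.6875 = 0.3545
  dwarf white-flowered: (59 − 55.5625)² / 55.5625 = 0.2127
χ² = 0.4462 + 0.6853 + 0.3545 + 0.2127 = 1.6987 ≈ 1.699

1.699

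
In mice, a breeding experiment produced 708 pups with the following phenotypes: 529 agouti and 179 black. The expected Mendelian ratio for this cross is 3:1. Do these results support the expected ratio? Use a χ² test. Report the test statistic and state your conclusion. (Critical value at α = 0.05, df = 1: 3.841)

Expected counts for N = 708 under a 3:1 ratio (total parts = 4):
  agouti: 708 × 3/4 = 531
  black: 708 × 1/4 = 177
χ² = Σ (O − E)² / E
  agouti: (529 − 531)² / 531 = 0.0075
  black: (179 − 177)² / 177 = 0.0226
χ² = 0.0075 + 0.0226 = 0.0301 ≈ 0.030
Degrees of freedom = 2 − 1 = 1; critical value at α = 0.05 is 3.841.
Since 0.030 < 3.841, we fail to reject the null hypothesis — the data are consistent with the 3:1 ratio.

0.030; consistent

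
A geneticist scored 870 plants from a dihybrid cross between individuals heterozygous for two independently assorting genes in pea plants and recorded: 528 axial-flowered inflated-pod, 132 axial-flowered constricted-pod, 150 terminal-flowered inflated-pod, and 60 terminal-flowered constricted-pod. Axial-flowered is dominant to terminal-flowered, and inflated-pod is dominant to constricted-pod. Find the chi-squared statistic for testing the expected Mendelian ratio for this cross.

10.625

A dihybrid F₂ with independent assortment and complete dominance at both loci gives a 9:3:3:1 phenotypic ratio.
Expected counts for N = 870 under a 9:3:3:1 ratio (total parts = 16):
  axial-flowered inflated-pod: 870 × 9/16 = 489.375
  axial-flowered constricted-pod: 870 × 3/16 = 163.125
  terminal-flowered inflated-pod: 870 × 3/16 = 163.125
  terminal-flowered constricted-pod: 870 × 1/16 = 54.375
χ² = Σ (O − E)² / E
  axial-flowered inflated-pod: (528 − 489.375)² / 489.375 = 3.0486
  axial-flowered constricted-pod: (132 − 163.125)² / 163.125 = 5.9388
  terminal-flowered inflated-pod: (150 − 163.125)² / 163.125 = 1.0560
  terminal-flowered constricted-pod: (60 − 54.375)² / 54.375 = 0.5819
χ² = 3.0486 + 5.9388 + 1.0560 + 0.5819 = 10.6253 ≈ 10.625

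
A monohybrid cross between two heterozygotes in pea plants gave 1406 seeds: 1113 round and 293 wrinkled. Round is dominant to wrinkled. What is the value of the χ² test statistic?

12.982

For a monohybrid cross between heterozygotes with complete dominance, the expected phenotypic ratio is 3:1.
Under the 3:1 hypothesis (Σ ratio = 4, N = 1406):
  round: 1406 × 3/4 = 1054.5
  wrinkled: 1406 × 1/4 = 351.5
χ² = Σ (O − E)² / E
  round: (1113 − 1054.5)² / 1054.5 = 3.2454
  wrinkled: (293 − 351.5)² / 351.5 = 9.7361
χ² = 3.2454 + 9.7361 = 12.9815 ≈ 12.982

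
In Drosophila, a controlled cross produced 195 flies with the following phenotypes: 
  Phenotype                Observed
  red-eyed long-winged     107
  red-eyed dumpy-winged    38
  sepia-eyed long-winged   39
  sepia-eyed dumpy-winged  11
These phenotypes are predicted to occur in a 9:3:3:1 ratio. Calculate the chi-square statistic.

Total ratio parts = 16. Expected numbers out of 195:
  red-eyed long-winged: 195 × 9/16 = 109.6875
  red-eyed dumpy-winged: 195 × 3/16 = 36.5625
  sepia-eyed long-winged: 195 × 3/16 = 36.5625
  sepia-eyed dumpy-winged: 195 × 1/16 = 12.1875
χ² = Σ (O − E)² / E
  red-eyed long-winged: (107 − 109.6875)² / 109.6875 = 0.0658
  red-eyed dumpy-winged: (38 − 36.5625)² / 36.5625 = 0.0565
  sepia-eyed long-winged: (39 − 36.5625)² / 36.5625 = 0.1625
  sepia-eyed dumpy-winged: (11 − 12.1875)² / 12.1875 = 0.1157
χ² = 0.0658 + 0.0565 + 0.1625 + 0.1157 = 0.4005 ≈ 0.401

0.401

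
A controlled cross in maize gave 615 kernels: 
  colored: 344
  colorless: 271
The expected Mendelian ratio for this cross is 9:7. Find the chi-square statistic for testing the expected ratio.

0.025

Total ratio parts = 16. Expected numbers out of 615:
  colored: 615 × 9/16 = 345.9375
  colorless: 615 × 7/16 = 269.0625
χ² = Σ (O − E)² / E
  colored: (344 − 345.9375)² / 345.9375 = 0.0109
  colorless: (271 − 269.0625)² / 269.0625 = 0.0140
χ² = 0.0109 + 0.0140 = 0.0249 ≈ 0.025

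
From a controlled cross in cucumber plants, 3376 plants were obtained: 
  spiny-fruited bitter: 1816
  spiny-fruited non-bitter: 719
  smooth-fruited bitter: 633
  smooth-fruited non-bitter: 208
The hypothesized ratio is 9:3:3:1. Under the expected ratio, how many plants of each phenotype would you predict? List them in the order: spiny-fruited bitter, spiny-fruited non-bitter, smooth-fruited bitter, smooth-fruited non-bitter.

The 9:3:3:1 ratio has 16 parts, so with N = 3376 the expected counts are:
  spiny-fruited bitter: 3376 × 9/16 = 1899
  spiny-fruited non-bitter: 3376 × 3/16 = 633
  smooth-fruited bitter: 3376 × 3/16 = 633
  smooth-fruited non-bitter: 3376 × 1/16 = 211

1899, 633, 633, 211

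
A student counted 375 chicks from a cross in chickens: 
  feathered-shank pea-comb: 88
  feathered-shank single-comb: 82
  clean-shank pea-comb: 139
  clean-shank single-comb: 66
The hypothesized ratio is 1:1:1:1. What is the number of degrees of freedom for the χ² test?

3

A goodness-of-fit test with 4 phenotype classes has df = 4 − 1 = 3.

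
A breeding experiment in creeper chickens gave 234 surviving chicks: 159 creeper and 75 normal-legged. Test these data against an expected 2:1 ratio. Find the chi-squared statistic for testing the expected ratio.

0.173

Total ratio parts = 3. Expected numbers out of 234:
  creeper: 234 × 2/3 = 156
  normal-legged: 234 × 1/3 = 78
χ² = Σ (O − E)² / E
  creeper: (159 − 156)² / 156 = 0.0577
  normal-legged: (75 − 78)² / 78 = 0.1154
χ² = 0.0577 + 0.1154 = 0.1731 ≈ 0.173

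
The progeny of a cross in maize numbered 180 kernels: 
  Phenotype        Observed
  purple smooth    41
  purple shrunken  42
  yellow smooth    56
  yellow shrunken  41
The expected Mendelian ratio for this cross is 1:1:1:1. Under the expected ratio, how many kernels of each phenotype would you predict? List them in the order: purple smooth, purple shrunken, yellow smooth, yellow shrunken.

45, 45, 45, 45

Total ratio parts = 4. Expected numbers out of 180:
  purple smooth: 180 × 1/4 = 45
  purple shrunken: 180 × 1/4 = 45
  yellow smooth: 180 × 1/4 = 45
  yellow shrunken: 180 × 1/4 = 45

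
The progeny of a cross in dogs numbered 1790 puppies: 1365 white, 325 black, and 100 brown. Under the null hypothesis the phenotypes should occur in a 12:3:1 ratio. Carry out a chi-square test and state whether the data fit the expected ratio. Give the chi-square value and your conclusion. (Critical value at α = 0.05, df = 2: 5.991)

1.974; consistent

The 12:3:1 ratio has 16 parts, so with N = 1790 the expected counts are:
  white: 1790 × 12/16 = 1342.5
  black: 1790 × 3/16 = 335.625
  brown: 1790 × 1/16 = 111.875
χ² = Σ (O − E)² / E
  white: (1365 − 1342.5)² / 1342.5 = 0.3771
  black: (325 − 335.625)² / 335.625 = 0.3364
  brown: (100 − 111.875)² / 111.875 = 1.2605
χ² = 0.3771 + 0.3364 + 1.2605 = 1.974
Degrees of freedom = 3 − 1 = 2; critical value at α = 0.05 is 5.991.
Since 1.974 < 5.991, we fail to reject the null hypothesis — the data are consistent with the 12:3:1 ratio.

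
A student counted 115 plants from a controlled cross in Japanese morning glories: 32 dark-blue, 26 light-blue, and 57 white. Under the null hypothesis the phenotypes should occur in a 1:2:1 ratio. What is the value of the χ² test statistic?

Expected counts for N = 115 under a 1:2:1 ratio (total parts = 4):
  dark-blue: 115 × 1/4 = 28.75
  light-blue: 115 × 2/4 = 57.5
  white: 115 × 1/4 = 28.75
χ² = Σ (O − E)² / E
  dark-blue: (32 − 28.75)² / 28.75 = 0.3674
  light-blue: (26 − 57.5)² / 57.5 = 17.2565
  white: (57 − 28.75)² / 28.75 = 27.7587
χ² = 0.3674 + 17.2565 + 27.7587 = 45.3826 ≈ 45.383

45.383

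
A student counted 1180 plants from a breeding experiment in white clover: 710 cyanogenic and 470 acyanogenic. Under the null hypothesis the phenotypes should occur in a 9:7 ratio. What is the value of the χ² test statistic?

The 9:7 ratio has 16 parts, so with N = 1180 the expected counts are:
  cyanogenic: 1180 × 9/16 = 663.75
  acyanogenic: 1180 × 7/16 = 516.25
χ² = Σ (O − E)² / E
  cyanogenic: (710 − 663.75)² / 663.75 = 3.2227
  acyanogenic: (470 − 516.25)² / 516.25 = 4.1435
χ² = 3.2227 + 4.1435 = 7.3662 ≈ 7.366

7.366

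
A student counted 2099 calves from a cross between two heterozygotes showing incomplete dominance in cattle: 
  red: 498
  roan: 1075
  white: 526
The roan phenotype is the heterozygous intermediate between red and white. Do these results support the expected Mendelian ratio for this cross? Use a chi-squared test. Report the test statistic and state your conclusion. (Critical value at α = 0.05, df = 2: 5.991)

With incomplete dominance, a heterozygote × heterozygote cross gives a 1:2:1 phenotypic ratio.
Expected counts for N = 2099 under a 1:2:1 ratio (total parts = 4):
  red: 2099 × 1/4 = 524.75
  roan: 2099 × 2/4 = 1049.5
  white: 2099 × 1/4 = 524.75
χ² = Σ (O − E)² / E
  red: (498 − 524.75)² / 524.75 = 1.3636
  roan: (1075 − 1049.5)² / 1049.5 = 0.6196
  white: (526 − 524.75)² / 524.75 = 0.0030
χ² = 1.3636 + 0.6196 + 0.0030 = 1.9862 ≈ 1.986
Degrees of freedom = 3 − 1 = 2; critical value at α = 0.05 is 5.991.
Since 1.986 < 5.991, we fail to reject the null hypothesis — the data are consistent with the 1:2:1 ratio.

1.986; consistent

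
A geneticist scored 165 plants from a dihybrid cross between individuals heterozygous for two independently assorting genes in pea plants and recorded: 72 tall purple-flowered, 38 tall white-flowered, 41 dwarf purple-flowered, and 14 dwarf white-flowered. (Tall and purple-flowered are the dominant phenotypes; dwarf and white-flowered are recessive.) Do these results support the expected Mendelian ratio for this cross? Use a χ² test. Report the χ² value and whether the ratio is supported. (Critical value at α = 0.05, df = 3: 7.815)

A dihybrid F₂ with independent assortment and complete dominance at both loci gives a 9:3:3:1 phenotypic ratio.
Under the 9:3:3:1 hypothesis (Σ ratio = 16, N = 165):
  tall purple-flowered: 165 × 9/16 = 92.8125
  tall white-flowered: 165 × 3/16 = 30.9375
  dwarf purple-flowered: 165 × 3/16 = 30.9375
  dwarf white-flowered: 165 × 1/16 = 10.3125
χ² = Σ (O − E)² / E
  tall purple-flowered: (72 − 92.8125)² / 92.8125 = 4.6670
  tall white-flowered: (38 − 30.9375)² / 30.9375 = 1.6122
  dwarf purple-flowered: (41 − 30.9375)² / 30.9375 = 3.2729
  dwarf white-flowered: (14 − 10.3125)² / 10.3125 = 1.3186
χ² = 4.6670 + 1.6122 + 3.2729 + 1.3186 = 10.8707 ≈ 10.871
Degrees of freedom = 4 − 1 = 3; critical value at α = 0.05 is 7.815.
Since 10.871 > 7.815, we reject the null hypothesis — the data do not fit the 9:3:3:1 ratio.

10.871; not consistent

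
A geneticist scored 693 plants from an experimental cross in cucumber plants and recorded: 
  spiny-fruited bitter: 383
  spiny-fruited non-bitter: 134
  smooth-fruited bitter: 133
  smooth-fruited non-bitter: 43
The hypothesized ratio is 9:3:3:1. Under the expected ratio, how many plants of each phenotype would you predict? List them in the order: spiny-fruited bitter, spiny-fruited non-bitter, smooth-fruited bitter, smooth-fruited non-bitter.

Under the 9:3:3:1 hypothesis (Σ ratio = 16, N = 693):
  spiny-fruited bitter: 693 × 9/16 = 389.8125
  spiny-fruited non-bitter: 693 × 3/16 = 129.9375
  smooth-fruited bitter: 693 × 3/16 = 129.9375
  smooth-fruited non-bitter: 693 × 1/16 = 43.3125

389.8125, 129.9375, 129.9375, 43.3125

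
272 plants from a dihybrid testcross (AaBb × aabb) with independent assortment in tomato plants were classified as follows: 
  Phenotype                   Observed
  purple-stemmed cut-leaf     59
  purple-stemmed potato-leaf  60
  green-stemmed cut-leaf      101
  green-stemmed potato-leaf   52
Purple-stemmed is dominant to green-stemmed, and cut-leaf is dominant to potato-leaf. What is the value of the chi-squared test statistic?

A dihybrid testcross with independent assortment gives a 1:1:1:1 ratio.
The 1:1:1:1 ratio has 4 parts, so with N = 272 the expected counts are:
  purple-stemmed cut-leaf: 272 × 1/4 = 68
  purple-stemmed potato-leaf: 272 × 1/4 = 68
  green-stemmed cut-leaf: 272 × 1/4 = 68
  green-stemmed potato-leaf: 272 × 1/4 = 68
χ² = Σ (O − E)² / E
  purple-stemmed cut-leaf: (59 − 68)² / 68 = 1.1912
  purple-stemmed potato-leaf: (60 − 68)² / 68 = 0.9412
  green-stemmed cut-leaf: (101 − 68)² / 68 = 16.0147
  green-stemmed potato-leaf: (52 − 68)² / 68 = 3.7647
χ² = 1.1912 + 0.9412 + 16.0147 + 3.7647 = 21.9118 ≈ 21.912

21.912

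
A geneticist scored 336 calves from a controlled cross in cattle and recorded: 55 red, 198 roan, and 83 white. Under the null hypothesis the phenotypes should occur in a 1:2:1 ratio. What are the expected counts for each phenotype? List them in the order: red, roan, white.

Total ratio parts = 4. Expected numbers out of 336:
  red: 336 × 1/4 = 84
  roan: 336 × 2/4 = 168
  white: 336 × 1/4 = 84

84, 168, 84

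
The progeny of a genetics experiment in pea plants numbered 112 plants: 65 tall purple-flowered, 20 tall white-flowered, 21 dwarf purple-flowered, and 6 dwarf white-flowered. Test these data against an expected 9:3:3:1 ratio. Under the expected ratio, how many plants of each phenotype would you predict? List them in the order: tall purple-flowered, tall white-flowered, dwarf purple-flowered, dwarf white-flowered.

Under the 9:3:3:1 hypothesis (Σ ratio = 16, N = 112):
  tall purple-flowered: 112 × 9/16 = 63
  tall white-flowered: 112 × 3/16 = 21
  dwarf purple-flowered: 112 × 3/16 = 21
  dwarf white-flowered: 112 × 1/16 = 7

63, 21, 21, 7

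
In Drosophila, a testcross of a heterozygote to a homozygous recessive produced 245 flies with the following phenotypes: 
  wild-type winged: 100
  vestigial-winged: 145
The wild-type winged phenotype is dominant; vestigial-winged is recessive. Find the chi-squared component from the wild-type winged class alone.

4.133

A testcross of a heterozygote (Aa × aa) gives a 1:1 phenotypic ratio.
The 1:1 ratio has 2 parts, so with N = 245 the expected counts are:
  wild-type winged: 245 × 1/2 = 122.5
  vestigial-winged: 245 × 1/2 = 122.5
Contribution of wild-type winged: (100 − 122.5)² / 122.5 = 4.1327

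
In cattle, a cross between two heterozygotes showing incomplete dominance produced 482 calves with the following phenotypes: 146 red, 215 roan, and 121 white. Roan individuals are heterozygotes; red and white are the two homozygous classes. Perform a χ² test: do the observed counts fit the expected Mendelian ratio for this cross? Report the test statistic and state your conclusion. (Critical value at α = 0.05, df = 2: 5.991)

With incomplete dominance, a heterozygote × heterozygote cross gives a 1:2:1 phenotypic ratio.
Expected counts for N = 482 under a 1:2:1 ratio (total parts = 4):
  red: 482 × 1/4 = 120.5
  roan: 482 × 2/4 = 241
  white: 482 × 1/4 = 120.5
χ² = Σ (O − E)² / E
  red: (146 − 120.5)² / 120.5 = 5.3963
  roan: (215 − 241)² / 241 = 2.8050
  white: (121 − 120.5)² / 120.5 = 0.0021
χ² = 5.3963 + 2.8050 + 0.0021 = 8.2034 ≈ 8.203
Degrees of freedom = 3 − 1 = 2; critical value at α = 0.05 is 5.991.
Since 8.203 > 5.991, we reject the null hypothesis — the data do not fit the 1:2:1 ratio.

8.203; not consistent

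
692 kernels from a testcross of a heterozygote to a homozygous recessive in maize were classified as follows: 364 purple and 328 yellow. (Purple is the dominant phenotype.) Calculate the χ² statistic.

A testcross of a heterozygote (Aa × aa) gives a 1:1 phenotypic ratio.
Total ratio parts = 2. Expected numbers out of 692:
  purple: 692 × 1/2 = 346
  yellow: 692 × 1/2 = 346
χ² = Σ (O − E)² / E
  purple: (364 − 346)² / 346 = 0.9364
  yellow: (328 − 346)² / 346 = 0.9364
χ² = 0.9364 + 0.9364 = 1.8728 ≈ 1.873

1.873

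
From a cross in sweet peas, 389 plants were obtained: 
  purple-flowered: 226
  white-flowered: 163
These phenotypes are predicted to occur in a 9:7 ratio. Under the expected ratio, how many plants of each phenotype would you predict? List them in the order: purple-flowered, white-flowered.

Total ratio parts = 16. Expected numbers out of 389:
  purple-flowered: 389 × 9/16 = 218.8125
  white-flowered: 389 × 7/16 = 170.1875

218.8125, 170.1875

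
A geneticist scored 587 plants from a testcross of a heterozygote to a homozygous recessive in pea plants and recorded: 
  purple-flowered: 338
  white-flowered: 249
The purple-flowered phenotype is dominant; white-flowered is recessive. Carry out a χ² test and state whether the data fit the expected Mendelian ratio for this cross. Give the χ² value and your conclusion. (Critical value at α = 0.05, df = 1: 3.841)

13.494; not consistent

A testcross of a heterozygote (Aa × aa) gives a 1:1 phenotypic ratio.
Under the 1:1 hypothesis (Σ ratio = 2, N = 587):
  purple-flowered: 587 × 1/2 = 293.5
  white-flowered: 587 × 1/2 = 293.5
χ² = Σ (O − E)² / E
  purple-flowered: (338 − 293.5)² / 293.5 = 6.7470
  white-flowered: (249 − 293.5)² / 293.5 = 6.7470
χ² = 6.7470 + 6.7470 = 13.494
Degrees of freedom = 2 − 1 = 1; critical value at α = 0.05 is 3.841.
Since 13.494 > 3.841, we reject the null hypothesis — the data do not fit the 1:1 ratio.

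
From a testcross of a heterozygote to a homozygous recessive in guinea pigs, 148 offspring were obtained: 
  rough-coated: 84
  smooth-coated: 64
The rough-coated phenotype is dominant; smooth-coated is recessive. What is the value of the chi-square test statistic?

A testcross of a heterozygote (Aa × aa) gives a 1:1 phenotypic ratio.
The 1:1 ratio has 2 parts, so with N = 148 the expected counts are:
  rough-coated: 148 × 1/2 = 74
  smooth-coated: 148 × 1/2 = 74
χ² = Σ (O − E)² / E
  rough-coated: (84 − 74)² / 74 = 1.3514
  smooth-coated: (64 − 74)² / 74 = 1.3514
χ² = 1.3514 + 1.3514 = 2.7028 ≈ 2.703

2.703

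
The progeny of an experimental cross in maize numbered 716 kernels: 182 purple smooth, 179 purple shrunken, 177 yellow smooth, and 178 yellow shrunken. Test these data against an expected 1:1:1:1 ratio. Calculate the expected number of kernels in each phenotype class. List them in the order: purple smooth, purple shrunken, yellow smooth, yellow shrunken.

Expected counts for N = 716 under a 1:1:1:1 ratio (total parts = 4):
  purple smooth: 716 × 1/4 = 179
  purple shrunken: 716 × 1/4 = 179
  yellow smooth: 716 × 1/4 = 179
  yellow shrunken: 716 × 1/4 = 179

179, 179, 179, 179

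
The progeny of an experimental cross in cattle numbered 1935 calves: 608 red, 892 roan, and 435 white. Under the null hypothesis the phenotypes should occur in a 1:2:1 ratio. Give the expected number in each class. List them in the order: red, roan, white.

The 1:2:1 ratio has 4 parts, so with N = 1935 the expected counts are:
  red: 1935 × 1/4 = 483.75
  roan: 1935 × 2/4 = 967.5
  white: 1935 × 1/4 = 483.75

483.75, 967.5, 483.75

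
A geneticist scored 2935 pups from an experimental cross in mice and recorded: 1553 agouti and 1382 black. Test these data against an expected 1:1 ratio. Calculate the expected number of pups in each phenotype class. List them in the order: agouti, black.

Total ratio parts = 2. Expected numbers out of 2935:
  agouti: 2935 × 1/2 = 1467.5
  black: 2935 × 1/2 = 1467.5

1467.5, 1467.5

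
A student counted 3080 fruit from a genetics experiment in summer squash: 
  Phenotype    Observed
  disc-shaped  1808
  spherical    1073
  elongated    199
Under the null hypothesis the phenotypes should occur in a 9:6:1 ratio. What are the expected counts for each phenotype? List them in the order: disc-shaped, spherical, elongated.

1732.5, 1155, 192.5

Total ratio parts = 16. Expected numbers out of 3080:
  disc-shaped: 3080 × 9/16 = 1732.5
  spherical: 3080 × 6/16 = 1155
  elongated: 3080 × 1/16 = 192.5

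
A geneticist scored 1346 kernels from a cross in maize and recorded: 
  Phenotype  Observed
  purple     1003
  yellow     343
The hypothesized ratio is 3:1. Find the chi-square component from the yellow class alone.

Total ratio parts = 4. Expected numbers out of 1346:
  purple: 1346 × 3/4 = 1009.5
  yellow: 1346 × 1/4 = 336.5
Contribution of yellow: (343 − 336.5)² / 336.5 = 0.1256

0.126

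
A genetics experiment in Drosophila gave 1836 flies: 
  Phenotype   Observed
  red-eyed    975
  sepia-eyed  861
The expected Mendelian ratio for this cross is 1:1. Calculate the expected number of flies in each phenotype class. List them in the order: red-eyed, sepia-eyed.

The 1:1 ratio has 2 parts, so with N = 1836 the expected counts are:
  red-eyed: 1836 × 1/2 = 918
  sepia-eyed: 1836 × 1/2 = 918

918, 918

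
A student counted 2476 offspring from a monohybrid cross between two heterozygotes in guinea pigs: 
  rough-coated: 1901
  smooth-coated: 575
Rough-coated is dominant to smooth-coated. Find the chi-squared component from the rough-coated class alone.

1.043

For a monohybrid cross between heterozygotes with complete dominance, the expected phenotypic ratio is 3:1.
Under the 3:1 hypothesis (Σ ratio = 4, N = 2476):
  rough-coated: 2476 × 3/4 = 1857
  smooth-coated: 2476 × 1/4 = 619
Contribution of rough-coated: (1901 − 1857)² / 1857 = 1.0425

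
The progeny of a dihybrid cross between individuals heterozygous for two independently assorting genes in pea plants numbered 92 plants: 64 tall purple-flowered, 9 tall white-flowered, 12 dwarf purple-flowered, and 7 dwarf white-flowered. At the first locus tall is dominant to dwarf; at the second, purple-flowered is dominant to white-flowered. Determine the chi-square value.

8.715

A dihybrid F₂ with independent assortment and complete dominance at both loci gives a 9:3:3:1 phenotypic ratio.
Total ratio parts = 16. Expected numbers out of 92:
  tall purple-flowered: 92 × 9/16 = 51.75
  tall white-flowered: 92 × 3/16 = 17.25
  dwarf purple-flowered: 92 × 3/16 = 17.25
  dwarf white-flowered: 92 × 1/16 = 5.75
χ² = Σ (O − E)² / E
  tall purple-flowered: (64 − 51.75)² / 51.75 = 2.8998
  tall white-flowered: (9 − 17.25)² / 17.25 = 3.9457
  dwarf purple-flowered: (12 − 17.25)² / 17.25 = 1.5978
  dwarf white-flowered: (7 − 5.75)² / 5.75 = 0.2717
χ² = 2.8998 + 3.9457 + 1.5978 + 0.2717 = 8.715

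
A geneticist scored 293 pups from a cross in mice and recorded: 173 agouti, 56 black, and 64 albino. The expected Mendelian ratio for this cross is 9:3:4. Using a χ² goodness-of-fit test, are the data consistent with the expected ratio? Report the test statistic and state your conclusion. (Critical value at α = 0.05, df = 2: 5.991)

Under the 9:3:4 hypothesis (Σ ratio = 16, N = 293):
  agouti: 293 × 9/16 = 164.8125
  black: 293 × 3/16 = 54.9375
  albino: 293 × 4/16 = 73.25
χ² = Σ (O − E)² / E
  agouti: (173 − 164.8125)² / 164.8125 = 0.4067
  black: (56 − 54.9375)² / 54.9375 = 0.0205
  albino: (64 − 73.25)² / 73.25 = 1.1681
χ² = 0.4067 + 0.0205 + 1.1681 = 1.5953 ≈ 1.595
Degrees of freedom = 3 − 1 = 2; critical value at α = 0.05 is 5.991.
Since 1.595 < 5.991, we fail to reject the null hypothesis — the data are consistent with the 9:3:4 ratio.

1.595; consistent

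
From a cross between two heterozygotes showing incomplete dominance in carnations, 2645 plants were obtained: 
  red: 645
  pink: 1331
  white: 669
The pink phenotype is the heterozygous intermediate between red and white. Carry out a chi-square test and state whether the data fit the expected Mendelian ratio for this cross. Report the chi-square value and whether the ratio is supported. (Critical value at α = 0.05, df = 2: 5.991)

With incomplete dominance, a heterozygote × heterozygote cross gives a 1:2:1 phenotypic ratio.
Expected counts for N = 2645 under a 1:2:1 ratio (total parts = 4):
  red: 2645 × 1/4 = 661.25
  pink: 2645 × 2/4 = 1322.5
  white: 2645 × 1/4 = 661.25
χ² = Σ (O − E)² / E
  red: (645 − 661.25)² / 661.25 = 0.3993
  pink: (1331 − 1322.5)² / 1322.5 = 0.0546
  white: (669 − 661.25)² / 661.25 = 0.0908
χ² = 0.3993 + 0.0546 + 0.0908 = 0.5447 ≈ 0.545
Degrees of freedom = 3 − 1 = 2; critical value at α = 0.05 is 5.991.
Since 0.545 < 5.991, we fail to reject the null hypothesis — the data are consistent with the 1:2:1 ratio.

0.545; consistent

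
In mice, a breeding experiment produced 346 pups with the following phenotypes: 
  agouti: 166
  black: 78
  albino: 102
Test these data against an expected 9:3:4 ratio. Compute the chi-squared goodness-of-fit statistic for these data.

9.643

Expected counts for N = 346 under a 9:3:4 ratio (total parts = 16):
  agouti: 346 × 9/16 = 194.625
  black: 346 × 3/16 = 64.875
  albino: 346 × 4/16 = 86.5
χ² = Σ (O − E)² / E
  agouti: (166 − 194.625)² / 194.625 = 4.2101
  black: (78 − 64.875)² / 64.875 = 2.6553
  albino: (102 − 86.5)² / 86.5 = 2.7775
χ² = 4.2101 + 2.6553 + 2.7775 = 9.6429 ≈ 9.643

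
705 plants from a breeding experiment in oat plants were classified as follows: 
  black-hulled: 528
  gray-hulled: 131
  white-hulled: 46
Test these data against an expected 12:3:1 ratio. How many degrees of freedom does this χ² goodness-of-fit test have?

2

A goodness-of-fit test with 3 phenotype classes has df = 3 − 1 = 2.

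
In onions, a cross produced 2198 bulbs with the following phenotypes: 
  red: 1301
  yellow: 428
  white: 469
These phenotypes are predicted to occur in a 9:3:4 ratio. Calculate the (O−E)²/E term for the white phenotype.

11.793

The 9:3:4 ratio has 16 parts, so with N = 2198 the expected counts are:
  red: 2198 × 9/16 = 1236.375
  yellow: 2198 × 3/16 = 412.125
  white: 2198 × 4/16 = 549.5
Contribution of white: (469 − 549.5)² / 549.5 = 11.7930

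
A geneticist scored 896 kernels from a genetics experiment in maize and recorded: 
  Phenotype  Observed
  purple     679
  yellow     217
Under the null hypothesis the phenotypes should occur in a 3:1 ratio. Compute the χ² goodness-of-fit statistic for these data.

0.292

Under the 3:1 hypothesis (Σ ratio = 4, N = 896):
  purple: 896 × 3/4 = 672
  yellow: 896 × 1/4 = 224
χ² = Σ (O − E)² / E
  purple: (679 − 672)² / 672 = 0.0729
  yellow: (217 − 224)² / 224 = 0.2188
χ² = 0.0729 + 0.2188 = 0.2917 ≈ 0.292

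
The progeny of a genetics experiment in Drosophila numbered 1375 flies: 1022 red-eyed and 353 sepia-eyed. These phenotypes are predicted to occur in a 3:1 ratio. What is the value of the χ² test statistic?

The 3:1 ratio has 4 parts, so with N = 1375 the expected counts are:
  red-eyed: 1375 × 3/4 = 1031.25
  sepia-eyed: 1375 × 1/4 = 343.75
χ² = Σ (O − E)² / E
  red-eyed: (1022 − 1031.25)² / 1031.25 = 0.0830
  sepia-eyed: (353 − 343.75)² / 343.75 = 0.2489
χ² = 0.0830 + 0.2489 = 0.3319 ≈ 0.332

0.332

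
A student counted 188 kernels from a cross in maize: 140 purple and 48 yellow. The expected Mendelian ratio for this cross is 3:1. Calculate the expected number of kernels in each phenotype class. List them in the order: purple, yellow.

Total ratio parts = 4. Expected numbers out of 188:
  purple: 188 × 3/4 = 141
  yellow: 188 × 1/4 = 47

141, 47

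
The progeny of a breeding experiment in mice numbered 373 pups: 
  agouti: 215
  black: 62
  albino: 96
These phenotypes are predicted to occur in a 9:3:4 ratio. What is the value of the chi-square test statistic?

The 9:3:4 ratio has 16 parts, so with N = 373 the expected counts are:
  agouti: 373 × 9/16 = 209.8125
  black: 373 × 3/16 = 69.9375
  albino: 373 × 4/16 = 93.25
χ² = Σ (O − E)² / E
  agouti: (215 − 209.8125)² / 209.8125 = 0.1283
  black: (62 − 69.9375)² / 69.9375 = 0.9009
  albino: (96 − 93.25)² / 93.25 = 0.0811
χ² = 0.1283 + 0.9009 + 0.0811 = 1.1103 ≈ 1.110

1.110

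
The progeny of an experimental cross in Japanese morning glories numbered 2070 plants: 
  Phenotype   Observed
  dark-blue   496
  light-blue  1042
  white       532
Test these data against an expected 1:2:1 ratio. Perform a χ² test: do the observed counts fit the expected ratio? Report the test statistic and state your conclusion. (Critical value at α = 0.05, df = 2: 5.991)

Total ratio parts = 4. Expected numbers out of 2070:
  dark-blue: 2070 × 1/4 = 517.5
  light-blue: 2070 × 2/4 = 1035
  white: 2070 × 1/4 = 517.5
χ² = Σ (O − E)² / E
  dark-blue: (496 − 517.5)² / 517.5 = 0.8932
  light-blue: (1042 − 1035)² / 1035 = 0.0473
  white: (532 − 517.5)² / 517.5 = 0.4063
χ² = 0.8932 + 0.0473 + 0.4063 = 1.3468 ≈ 1.347
Degrees of freedom = 3 − 1 = 2; critical value at α = 0.05 is 5.991.
Since 1.347 < 5.991, we fail to reject the null hypothesis — the data are consistent with the 1:2:1 ratio.

1.347; consistent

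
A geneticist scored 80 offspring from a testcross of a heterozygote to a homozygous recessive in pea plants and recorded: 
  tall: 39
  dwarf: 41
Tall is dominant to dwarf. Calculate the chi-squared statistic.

0.050

A testcross of a heterozygote (Aa × aa) gives a 1:1 phenotypic ratio.
The 1:1 ratio has 2 parts, so with N = 80 the expected counts are:
  tall: 80 × 1/2 = 40
  dwarf: 80 × 1/2 = 40
χ² = Σ (O − E)² / E
  tall: (39 − 40)² / 40 = 0.0250
  dwarf: (41 − 40)² / 40 = 0.0250
χ² = 0.0250 + 0.0250 = 0.050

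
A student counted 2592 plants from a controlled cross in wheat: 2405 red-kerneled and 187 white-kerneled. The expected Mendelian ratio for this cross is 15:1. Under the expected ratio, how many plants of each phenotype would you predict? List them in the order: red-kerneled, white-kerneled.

2430, 162

Total ratio parts = 16. Expected numbers out of 2592:
  red-kerneled: 2592 × 15/16 = 2430
  white-kerneled: 2592 × 1/16 = 162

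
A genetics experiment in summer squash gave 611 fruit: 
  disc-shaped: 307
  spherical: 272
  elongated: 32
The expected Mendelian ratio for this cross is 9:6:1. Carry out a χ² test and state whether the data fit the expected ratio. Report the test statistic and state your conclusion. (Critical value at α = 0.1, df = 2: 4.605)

Under the 9:6:1 hypothesis (Σ ratio = 16, N = 611):
  disc-shaped: 611 × 9/16 = 343.6875
  spherical: 611 × 6/16 = 229.125
  elongated: 611 × 1/16 = 38.1875
χ² = Σ (O − E)² / E
  disc-shaped: (307 − 343.6875)² / 343.6875 = 3.9163
  spherical: (272 − 229.125)² / 229.125 = 8.0230
  elongated: (32 − 38.1875)² / 38.1875 = 1.0026
χ² = 3.9163 + 8.0230 + 1.0026 = 12.9419 ≈ 12.942
Degrees of freedom = 3 − 1 = 2; critical value at α = 0.1 is 4.605.
Since 12.942 > 4.605, we reject the null hypothesis — the data do not fit the 9:6:1 ratio.

12.942; not consistent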